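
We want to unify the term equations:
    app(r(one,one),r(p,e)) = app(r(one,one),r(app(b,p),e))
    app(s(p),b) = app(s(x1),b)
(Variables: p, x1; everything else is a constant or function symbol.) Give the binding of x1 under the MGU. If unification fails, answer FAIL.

Decompose app/2: r(one,one) = r(one,one),  r(p,e) = r(app(b,p),e).
Delete trivial equation r(one,one) = r(one,one).
Decompose r/2: p = app(b,p),  e = e.
Occurs check fails: p occurs in app(b,p); the equation p = app(b,p) has no finite solution.

FAIL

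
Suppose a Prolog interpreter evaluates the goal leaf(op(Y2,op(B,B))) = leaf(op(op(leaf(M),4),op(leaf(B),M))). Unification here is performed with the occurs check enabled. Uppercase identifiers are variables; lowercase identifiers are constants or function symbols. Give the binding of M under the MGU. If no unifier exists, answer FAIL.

FAIL

Decompose leaf/1: op(Y2,op(B,B)) = op(op(leaf(M),4),op(leaf(B),M)).
Decompose op/2: Y2 = op(leaf(M),4),  op(B,B) = op(leaf(B),M).
Bind Y2 := op(leaf(M),4); no other remaining equation mentions Y2.
Decompose op/2: B = leaf(B),  B = M.
Occurs check fails: B occurs in leaf(B); the equation B = leaf(B) has no finite solution.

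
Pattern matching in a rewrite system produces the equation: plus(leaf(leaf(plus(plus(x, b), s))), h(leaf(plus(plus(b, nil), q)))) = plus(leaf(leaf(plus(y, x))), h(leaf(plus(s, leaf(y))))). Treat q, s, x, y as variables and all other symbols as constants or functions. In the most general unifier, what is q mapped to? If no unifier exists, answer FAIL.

leaf(plus(plus(b, nil), b))

Decompose plus/2: leaf(leaf(plus(plus(x, b), s))) = leaf(leaf(plus(y, x))),  h(leaf(plus(plus(b, nil), q))) = h(leaf(plus(s, leaf(y)))).
Decompose leaf/1: leaf(plus(plus(x, b), s)) = leaf(plus(y, x)).
Decompose leaf/1: plus(plus(x, b), s) = plus(y, x).
Decompose plus/2: plus(x, b) = y,  s = x.
Bind y := plus(x, b); substituting into the one remaining equation that mentions y gives: h(leaf(plus(plus(b, nil), q))) = h(leaf(plus(s, leaf(plus(x, b))))).
Bind s := x; substituting into the remaining equation gives: h(leaf(plus(plus(b, nil), q))) = h(leaf(plus(x, leaf(plus(x, b))))).
Decompose h/1: leaf(plus(plus(b, nil), q)) = leaf(plus(x, leaf(plus(x, b)))).
Decompose leaf/1: plus(plus(b, nil), q) = plus(x, leaf(plus(x, b))).
Decompose plus/2: plus(b, nil) = x,  q = leaf(plus(x, b)).
Bind x := plus(b, nil); substituting into the remaining equation gives: q = leaf(plus(plus(b, nil), b)). Substituting into the earlier bindings gives y := plus(plus(b, nil), b), s := plus(b, nil).
Bind q := leaf(plus(plus(b, nil), b)).
MGU = { y -> plus(plus(b, nil), b), s -> plus(b, nil), x -> plus(b, nil), q -> leaf(plus(plus(b, nil), b)) }, so q -> leaf(plus(plus(b, nil), b)).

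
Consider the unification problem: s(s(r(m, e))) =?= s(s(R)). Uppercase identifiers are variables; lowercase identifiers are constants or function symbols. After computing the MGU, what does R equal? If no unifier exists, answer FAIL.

r(m, e)

Decompose s/1: s(r(m, e)) =?= s(R).
Decompose s/1: r(m, e) =?= R.
Bind R := r(m, e).
MGU = { R := r(m, e) }, so R := r(m, e).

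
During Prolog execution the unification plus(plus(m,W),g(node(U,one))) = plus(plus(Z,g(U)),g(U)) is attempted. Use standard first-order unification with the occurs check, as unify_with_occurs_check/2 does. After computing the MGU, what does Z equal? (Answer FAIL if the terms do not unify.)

Decompose plus/2: plus(m,W) = plus(Z,g(U)),  g(node(U,one)) = g(U).
Decompose plus/2: m = Z,  W = g(U).
Bind Z := m; no other remaining equation mentions Z.
Bind W := g(U); no other remaining equation mentions W.
Decompose g/1: node(U,one) = U.
Occurs check fails: U occurs in node(U,one); the equation U = node(U,one) has no finite solution.

FAIL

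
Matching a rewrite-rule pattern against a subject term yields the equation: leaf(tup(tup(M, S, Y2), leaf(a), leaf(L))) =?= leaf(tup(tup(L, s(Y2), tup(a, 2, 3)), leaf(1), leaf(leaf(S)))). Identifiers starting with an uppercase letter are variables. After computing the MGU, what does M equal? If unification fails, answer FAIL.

Decompose leaf/1: tup(tup(M, S, Y2), leaf(a), leaf(L)) =?= tup(tup(L, s(Y2), tup(a, 2, 3)), leaf(1), leaf(leaf(S))).
Decompose tup/3: tup(M, S, Y2) =?= tup(L, s(Y2), tup(a, 2, 3)),  leaf(a) =?= leaf(1),  leaf(L) =?= leaf(leaf(S)).
Decompose tup/3: M =?= L,  S =?= s(Y2),  Y2 =?= tup(a, 2, 3).
Bind M := L; no other remaining equation mentions M.
Bind S := s(Y2); substituting into the one remaining equation that mentions S gives: leaf(L) =?= leaf(leaf(s(Y2))).
Bind Y2 := tup(a, 2, 3); substituting into the one remaining equation that mentions Y2 gives: leaf(L) =?= leaf(leaf(s(tup(a, 2, 3)))). Substituting into the earlier binding gives S := s(tup(a, 2, 3)).
Decompose leaf/1: a =?= 1.
Clash: constants a and 1 differ; no unifier exists.

FAIL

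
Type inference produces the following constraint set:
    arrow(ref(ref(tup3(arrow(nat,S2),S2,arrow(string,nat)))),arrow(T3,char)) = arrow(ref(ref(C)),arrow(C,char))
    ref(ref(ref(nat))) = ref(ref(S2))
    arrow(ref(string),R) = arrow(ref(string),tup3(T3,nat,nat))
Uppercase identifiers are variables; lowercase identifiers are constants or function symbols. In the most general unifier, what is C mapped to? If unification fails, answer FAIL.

Decompose arrow/2: ref(ref(tup3(arrow(nat,S2),S2,arrow(string,nat)))) = ref(ref(C)),  arrow(T3,char) = arrow(C,char).
Decompose ref/1: ref(tup3(arrow(nat,S2),S2,arrow(string,nat))) = ref(C).
Decompose ref/1: tup3(arrow(nat,S2),S2,arrow(string,nat)) = C.
Bind C := tup3(arrow(nat,S2),S2,arrow(string,nat)); substituting into the one remaining equation that mentions C gives: arrow(T3,char) = arrow(tup3(arrow(nat,S2),S2,arrow(string,nat)),char).
Decompose arrow/2: T3 = tup3(arrow(nat,S2),S2,arrow(string,nat)),  char = char.
Bind T3 := tup3(arrow(nat,S2),S2,arrow(string,nat)); substituting into the one remaining equation that mentions T3 gives: arrow(ref(string),R) = arrow(ref(string),tup3(tup3(arrow(nat,S2),S2,arrow(string,nat)),nat,nat)).
Delete trivial equation char = char.
Decompose ref/1: ref(ref(nat)) = ref(S2).
Decompose ref/1: ref(nat) = S2.
Bind S2 := ref(nat); substituting into the remaining equation gives: arrow(ref(string),R) = arrow(ref(string),tup3(tup3(arrow(nat,ref(nat)),ref(nat),arrow(string,nat)),nat,nat)). Substituting into the earlier bindings gives C := tup3(arrow(nat,ref(nat)),ref(nat),arrow(string,nat)), T3 := tup3(arrow(nat,ref(nat)),ref(nat),arrow(string,nat)).
Decompose arrow/2: ref(string) = ref(string),  R = tup3(tup3(arrow(nat,ref(nat)),ref(nat),arrow(string,nat)),nat,nat).
Delete trivial equation ref(string) = ref(string).
Bind R := tup3(tup3(arrow(nat,ref(nat)),ref(nat),arrow(string,nat)),nat,nat).
MGU = { C ↦ tup3(arrow(nat,ref(nat)),ref(nat),arrow(string,nat)), T3 ↦ tup3(arrow(nat,ref(nat)),ref(nat),arrow(string,nat)), S2 ↦ ref(nat), R ↦ tup3(tup3(arrow(nat,ref(nat)),ref(nat),arrow(string,nat)),nat,nat) }, so C ↦ tup3(arrow(nat,ref(nat)),ref(nat),arrow(string,nat)).

tup3(arrow(nat,ref(nat)),ref(nat),arrow(string,nat))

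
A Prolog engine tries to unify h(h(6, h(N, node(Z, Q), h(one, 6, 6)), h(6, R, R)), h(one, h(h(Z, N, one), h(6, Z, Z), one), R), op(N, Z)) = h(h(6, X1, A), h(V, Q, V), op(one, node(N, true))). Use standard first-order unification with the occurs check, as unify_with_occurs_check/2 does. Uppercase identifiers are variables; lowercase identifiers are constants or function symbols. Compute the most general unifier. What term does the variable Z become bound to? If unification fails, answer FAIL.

node(one, true)

Decompose h/3: h(6, h(N, node(Z, Q), h(one, 6, 6)), h(6, R, R)) = h(6, X1, A),  h(one, h(h(Z, N, one), h(6, Z, Z), one), R) = h(V, Q, V),  op(N, Z) = op(one, node(N, true)).
Decompose h/3: 6 = 6,  h(N, node(Z, Q), h(one, 6, 6)) = X1,  h(6, R, R) = A.
Delete trivial equation 6 = 6.
Bind X1 := h(N, node(Z, Q), h(one, 6, 6)); no other remaining equation mentions X1.
Bind A := h(6, R, R); no other remaining equation mentions A.
Decompose h/3: one = V,  h(h(Z, N, one), h(6, Z, Z), one) = Q,  R = V.
Bind V := one; substituting into the one remaining equation that mentions V gives: R = one.
Bind Q := h(h(Z, N, one), h(6, Z, Z), one); no other remaining equation mentions Q. Substituting into the earlier binding gives X1 := h(N, node(Z, h(h(Z, N, one), h(6, Z, Z), one)), h(one, 6, 6)).
Bind R := one; no other remaining equation mentions R. Substituting into the earlier binding gives A := h(6, one, one).
Decompose op/2: N = one,  Z = node(N, true).
Bind N := one; substituting into the remaining equation gives: Z = node(one, true). Substituting into the earlier bindings gives X1 := h(one, node(Z, h(h(Z, one, one), h(6, Z, Z), one)), h(one, 6, 6)), Q := h(h(Z, one, one), h(6, Z, Z), one).
Bind Z := node(one, true). Substituting into the earlier bindings gives X1 := h(one, node(node(one, true), h(h(node(one, true), one, one), h(6, node(one, true), node(one, true)), one)), h(one, 6, 6)), Q := h(h(node(one, true), one, one), h(6, node(one, true), node(one, true)), one).
MGU = { X1 ↦ h(one, node(node(one, true), h(h(node(one, true), one, one), h(6, node(one, true), node(one, true)), one)), h(one, 6, 6)), A ↦ h(6, one, one), V ↦ one, Q ↦ h(h(node(one, true), one, one), h(6, node(one, true), node(one, true)), one), R ↦ one, N ↦ one, Z ↦ node(one, true) }, so Z ↦ node(one, true).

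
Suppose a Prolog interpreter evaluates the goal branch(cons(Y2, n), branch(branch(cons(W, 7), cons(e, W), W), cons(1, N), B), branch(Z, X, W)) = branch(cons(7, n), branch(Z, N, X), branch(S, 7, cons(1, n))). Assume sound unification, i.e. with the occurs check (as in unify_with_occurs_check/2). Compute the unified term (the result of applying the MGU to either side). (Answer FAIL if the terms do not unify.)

FAIL

Decompose branch/3: cons(Y2, n) = cons(7, n),  branch(branch(cons(W, 7), cons(e, W), W), cons(1, N), B) = branch(Z, N, X),  branch(Z, X, W) = branch(S, 7, cons(1, n)).
Decompose cons/2: Y2 = 7,  n = n.
Bind Y2 := 7; no other remaining equation mentions Y2.
Delete trivial equation n = n.
Decompose branch/3: branch(cons(W, 7), cons(e, W), W) = Z,  cons(1, N) = N,  B = X.
Bind Z := branch(cons(W, 7), cons(e, W), W); substituting into the one remaining equation that mentions Z gives: branch(branch(cons(W, 7), cons(e, W), W), X, W) = branch(S, 7, cons(1, n)).
Occurs check fails: N occurs in cons(1, N); the equation N = cons(1, N) has no finite solution.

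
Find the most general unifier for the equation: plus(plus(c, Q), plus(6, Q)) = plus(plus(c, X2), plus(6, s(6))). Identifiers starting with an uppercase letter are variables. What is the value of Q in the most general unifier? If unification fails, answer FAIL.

s(6)

Decompose plus/2: plus(c, Q) = plus(c, X2),  plus(6, Q) = plus(6, s(6)).
Decompose plus/2: c = c,  Q = X2.
Delete trivial equation c = c.
Bind Q := X2; substituting into the remaining equation gives: plus(6, X2) = plus(6, s(6)).
Decompose plus/2: 6 = 6,  X2 = s(6).
Delete trivial equation 6 = 6.
Bind X2 := s(6). Substituting into the earlier binding gives Q := s(6).
MGU = { Q -> s(6), X2 -> s(6) }, so Q -> s(6).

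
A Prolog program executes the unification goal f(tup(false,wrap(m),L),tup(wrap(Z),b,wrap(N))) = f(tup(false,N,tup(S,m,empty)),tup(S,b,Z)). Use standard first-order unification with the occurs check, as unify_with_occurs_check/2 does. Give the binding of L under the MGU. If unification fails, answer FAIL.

Decompose f/2: tup(false,wrap(m),L) = tup(false,N,tup(S,m,empty)),  tup(wrap(Z),b,wrap(N)) = tup(S,b,Z).
Decompose tup/3: false = false,  wrap(m) = N,  L = tup(S,m,empty).
Delete trivial equation false = false.
Bind N := wrap(m); substituting into the one remaining equation that mentions N gives: tup(wrap(Z),b,wrap(wrap(m))) = tup(S,b,Z).
Bind L := tup(S,m,empty); no other remaining equation mentions L.
Decompose tup/3: wrap(Z) = S,  b = b,  wrap(wrap(m)) = Z.
Bind S := wrap(Z); no other remaining equation mentions S. Substituting into the earlier binding gives L := tup(wrap(Z),m,empty).
Delete trivial equation b = b.
Bind Z := wrap(wrap(m)). Substituting into the earlier bindings gives L := tup(wrap(wrap(wrap(m))),m,empty), S := wrap(wrap(wrap(m))).
MGU = { N = wrap(m), L = tup(wrap(wrap(wrap(m))),m,empty), S = wrap(wrap(wrap(m))), Z = wrap(wrap(m)) }, so L = tup(wrap(wrap(wrap(m))),m,empty).

tup(wrap(wrap(wrap(m))),m,empty)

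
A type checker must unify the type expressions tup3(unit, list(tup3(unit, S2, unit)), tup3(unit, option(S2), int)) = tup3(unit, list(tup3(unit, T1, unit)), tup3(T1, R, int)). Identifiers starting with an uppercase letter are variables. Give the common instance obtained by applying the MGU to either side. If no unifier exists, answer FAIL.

Decompose tup3/3: unit = unit,  list(tup3(unit, S2, unit)) = list(tup3(unit, T1, unit)),  tup3(unit, option(S2), int) = tup3(T1, R, int).
Delete trivial equation unit = unit.
Decompose list/1: tup3(unit, S2, unit) = tup3(unit, T1, unit).
Decompose tup3/3: unit = unit,  S2 = T1,  unit = unit.
Delete trivial equation unit = unit.
Bind S2 := T1; substituting into the one remaining equation that mentions S2 gives: tup3(unit, option(T1), int) = tup3(T1, R, int).
Delete trivial equation unit = unit.
Decompose tup3/3: unit = T1,  option(T1) = R,  int = int.
Bind T1 := unit; substituting into the one remaining equation that mentions T1 gives: option(unit) = R. Substituting into the earlier binding gives S2 := unit.
Bind R := option(unit); no other remaining equation mentions R.
Delete trivial equation int = int.
Applying the MGU to either side gives tup3(unit, list(tup3(unit, unit, unit)), tup3(unit, option(unit), int)).

tup3(unit, list(tup3(unit, unit, unit)), tup3(unit, option(unit), int))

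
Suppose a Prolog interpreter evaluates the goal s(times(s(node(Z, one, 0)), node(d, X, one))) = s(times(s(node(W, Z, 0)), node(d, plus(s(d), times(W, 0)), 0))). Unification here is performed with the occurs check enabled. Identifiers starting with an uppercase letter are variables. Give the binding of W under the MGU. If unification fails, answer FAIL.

Decompose s/1: times(s(node(Z, one, 0)), node(d, X, one)) = times(s(node(W, Z, 0)), node(d, plus(s(d), times(W, 0)), 0)).
Decompose times/2: s(node(Z, one, 0)) = s(node(W, Z, 0)),  node(d, X, one) = node(d, plus(s(d), times(W, 0)), 0).
Decompose s/1: node(Z, one, 0) = node(W, Z, 0).
Decompose node/3: Z = W,  one = Z,  0 = 0.
Bind Z := W; substituting into the one remaining equation that mentions Z gives: one = W.
Bind W := one; substituting into the one remaining equation that mentions W gives: node(d, X, one) = node(d, plus(s(d), times(one, 0)), 0). Substituting into the earlier binding gives Z := one.
Delete trivial equation 0 = 0.
Decompose node/3: d = d,  X = plus(s(d), times(one, 0)),  one = 0.
Delete trivial equation d = d.
Bind X := plus(s(d), times(one, 0)); no other remaining equation mentions X.
Clash: constants one and 0 differ; no unifier exists.

FAIL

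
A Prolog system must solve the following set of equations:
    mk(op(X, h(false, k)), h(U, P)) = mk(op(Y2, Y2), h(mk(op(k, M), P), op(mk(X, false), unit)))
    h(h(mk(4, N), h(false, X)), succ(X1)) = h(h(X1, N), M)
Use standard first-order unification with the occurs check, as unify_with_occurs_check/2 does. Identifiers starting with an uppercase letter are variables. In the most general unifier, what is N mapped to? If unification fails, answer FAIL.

Decompose mk/2: op(X, h(false, k)) = op(Y2, Y2),  h(U, P) = h(mk(op(k, M), P), op(mk(X, false), unit)).
Decompose op/2: X = Y2,  h(false, k) = Y2.
Bind X := Y2; substituting into the 2 remaining equations that mention X gives: h(U, P) = h(mk(op(k, M), P), op(mk(Y2, false), unit)),  h(h(mk(4, N), h(false, Y2)), succ(X1)) = h(h(X1, N), M).
Bind Y2 := h(false, k); substituting into the remaining equations gives: h(U, P) = h(mk(op(k, M), P), op(mk(h(false, k), false), unit)),  h(h(mk(4, N), h(false, h(false, k))), succ(X1)) = h(h(X1, N), M). Substituting into the earlier binding gives X := h(false, k).
Decompose h/2: U = mk(op(k, M), P),  P = op(mk(h(false, k), false), unit).
Bind U := mk(op(k, M), P); no other remaining equation mentions U.
Bind P := op(mk(h(false, k), false), unit); no other remaining equation mentions P. Substituting into the earlier binding gives U := mk(op(k, M), op(mk(h(false, k), false), unit)).
Decompose h/2: h(mk(4, N), h(false, h(false, k))) = h(X1, N),  succ(X1) = M.
Decompose h/2: mk(4, N) = X1,  h(false, h(false, k)) = N.
Bind X1 := mk(4, N); substituting into the one remaining equation that mentions X1 gives: succ(mk(4, N)) = M.
Bind N := h(false, h(false, k)); substituting into the remaining equation gives: succ(mk(4, h(false, h(false, k)))) = M. Substituting into the earlier binding gives X1 := mk(4, h(false, h(false, k))).
Bind M := succ(mk(4, h(false, h(false, k)))). Substituting into the earlier binding gives U := mk(op(k, succ(mk(4, h(false, h(false, k))))), op(mk(h(false, k), false), unit)).
MGU = { X ↦ h(false, k), Y2 ↦ h(false, k), U ↦ mk(op(k, succ(mk(4, h(false, h(false, k))))), op(mk(h(false, k), false), unit)), P ↦ op(mk(h(false, k), false), unit), X1 ↦ mk(4, h(false, h(false, k))), N ↦ h(false, h(false, k)), M ↦ succ(mk(4, h(false, h(false, k)))) }, so N ↦ h(false, h(false, k)).

h(false, h(false, k))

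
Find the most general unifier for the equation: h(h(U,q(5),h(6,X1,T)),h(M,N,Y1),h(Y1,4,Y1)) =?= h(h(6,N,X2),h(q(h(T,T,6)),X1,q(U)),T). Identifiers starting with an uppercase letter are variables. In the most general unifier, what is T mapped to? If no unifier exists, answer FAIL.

Decompose h/3: h(U,q(5),h(6,X1,T)) =?= h(6,N,X2),  h(M,N,Y1) =?= h(q(h(T,T,6)),X1,q(U)),  h(Y1,4,Y1) =?= T.
Decompose h/3: U =?= 6,  q(5) =?= N,  h(6,X1,T) =?= X2.
Bind U := 6; substituting into the one remaining equation that mentions U gives: h(M,N,Y1) =?= h(q(h(T,T,6)),X1,q(6)).
Bind N := q(5); substituting into the one remaining equation that mentions N gives: h(M,q(5),Y1) =?= h(q(h(T,T,6)),X1,q(6)).
Bind X2 := h(6,X1,T); no other remaining equation mentions X2.
Decompose h/3: M =?= q(h(T,T,6)),  q(5) =?= X1,  Y1 =?= q(6).
Bind M := q(h(T,T,6)); no other remaining equation mentions M.
Bind X1 := q(5); no other remaining equation mentions X1. Substituting into the earlier binding gives X2 := h(6,q(5),T).
Bind Y1 := q(6); substituting into the remaining equation gives: h(q(6),4,q(6)) =?= T.
Bind T := h(q(6),4,q(6)). Substituting into the earlier bindings gives X2 := h(6,q(5),h(q(6),4,q(6))), M := q(h(h(q(6),4,q(6)),h(q(6),4,q(6)),6)).
MGU = { U := 6, N := q(5), X2 := h(6,q(5),h(q(6),4,q(6))), M := q(h(h(q(6),4,q(6)),h(q(6),4,q(6)),6)), X1 := q(5), Y1 := q(6), T := h(q(6),4,q(6)) }, so T := h(q(6),4,q(6)).

h(q(6),4,q(6))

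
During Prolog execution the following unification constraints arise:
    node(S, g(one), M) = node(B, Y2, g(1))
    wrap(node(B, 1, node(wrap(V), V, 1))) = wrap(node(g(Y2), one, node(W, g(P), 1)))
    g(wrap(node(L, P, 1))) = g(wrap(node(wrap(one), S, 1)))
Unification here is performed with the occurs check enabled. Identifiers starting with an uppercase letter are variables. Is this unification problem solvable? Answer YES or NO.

NO

Decompose node/3: S = B,  g(one) = Y2,  M = g(1).
Bind S := B; substituting into the one remaining equation that mentions S gives: g(wrap(node(L, P, 1))) = g(wrap(node(wrap(one), B, 1))).
Bind Y2 := g(one); substituting into the one remaining equation that mentions Y2 gives: wrap(node(B, 1, node(wrap(V), V, 1))) = wrap(node(g(g(one)), one, node(W, g(P), 1))).
Bind M := g(1); no other remaining equation mentions M.
Decompose wrap/1: node(B, 1, node(wrap(V), V, 1)) = node(g(g(one)), one, node(W, g(P), 1)).
Decompose node/3: B = g(g(one)),  1 = one,  node(wrap(V), V, 1) = node(W, g(P), 1).
Bind B := g(g(one)); substituting into the one remaining equation that mentions B gives: g(wrap(node(L, P, 1))) = g(wrap(node(wrap(one), g(g(one)), 1))). Substituting into the earlier binding gives S := g(g(one)).
Clash: constants 1 and one differ; no unifier exists.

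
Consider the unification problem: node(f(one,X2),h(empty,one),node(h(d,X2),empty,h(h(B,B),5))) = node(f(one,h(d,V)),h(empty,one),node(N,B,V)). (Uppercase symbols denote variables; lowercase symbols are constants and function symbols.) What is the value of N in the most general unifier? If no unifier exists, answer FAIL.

Decompose node/3: f(one,X2) = f(one,h(d,V)),  h(empty,one) = h(empty,one),  node(h(d,X2),empty,h(h(B,B),5)) = node(N,B,V).
Decompose f/2: one = one,  X2 = h(d,V).
Delete trivial equation one = one.
Bind X2 := h(d,V); substituting into the one remaining equation that mentions X2 gives: node(h(d,h(d,V)),empty,h(h(B,B),5)) = node(N,B,V).
Delete trivial equation h(empty,one) = h(empty,one).
Decompose node/3: h(d,h(d,V)) = N,  empty = B,  h(h(B,B),5) = V.
Bind N := h(d,h(d,V)); no other remaining equation mentions N.
Bind B := empty; substituting into the remaining equation gives: h(h(empty,empty),5) = V.
Bind V := h(h(empty,empty),5). Substituting into the earlier bindings gives X2 := h(d,h(h(empty,empty),5)), N := h(d,h(d,h(h(empty,empty),5))).
MGU = { X2 := h(d,h(h(empty,empty),5)), N := h(d,h(d,h(h(empty,empty),5))), B := empty, V := h(h(empty,empty),5) }, so N := h(d,h(d,h(h(empty,empty),5))).

h(d,h(d,h(h(empty,empty),5)))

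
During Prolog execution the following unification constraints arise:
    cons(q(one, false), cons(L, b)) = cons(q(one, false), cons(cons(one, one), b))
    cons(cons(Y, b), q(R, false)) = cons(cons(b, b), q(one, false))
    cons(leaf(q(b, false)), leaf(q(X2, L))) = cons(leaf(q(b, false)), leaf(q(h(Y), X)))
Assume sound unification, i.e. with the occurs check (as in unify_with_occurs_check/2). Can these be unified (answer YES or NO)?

Decompose cons/2: q(one, false) = q(one, false),  cons(L, b) = cons(cons(one, one), b).
Delete trivial equation q(one, false) = q(one, false).
Decompose cons/2: L = cons(one, one),  b = b.
Bind L := cons(one, one); substituting into the one remaining equation that mentions L gives: cons(leaf(q(b, false)), leaf(q(X2, cons(one, one)))) = cons(leaf(q(b, false)), leaf(q(h(Y), X))).
Delete trivial equation b = b.
Decompose cons/2: cons(Y, b) = cons(b, b),  q(R, false) = q(one, false).
Decompose cons/2: Y = b,  b = b.
Bind Y := b; substituting into the one remaining equation that mentions Y gives: cons(leaf(q(b, false)), leaf(q(X2, cons(one, one)))) = cons(leaf(q(b, false)), leaf(q(h(b), X))).
Delete trivial equation b = b.
Decompose q/2: R = one,  false = false.
Bind R := one; no other remaining equation mentions R.
Delete trivial equation false = false.
Decompose cons/2: leaf(q(b, false)) = leaf(q(b, false)),  leaf(q(X2, cons(one, one))) = leaf(q(h(b), X)).
Delete trivial equation leaf(q(b, false)) = leaf(q(b, false)).
Decompose leaf/1: q(X2, cons(one, one)) = q(h(b), X).
Decompose q/2: X2 = h(b),  cons(one, one) = X.
Bind X2 := h(b); no other remaining equation mentions X2.
Bind X := cons(one, one).
No equations remain and no clash or occurs-check failure arose, so a unifier exists.

YES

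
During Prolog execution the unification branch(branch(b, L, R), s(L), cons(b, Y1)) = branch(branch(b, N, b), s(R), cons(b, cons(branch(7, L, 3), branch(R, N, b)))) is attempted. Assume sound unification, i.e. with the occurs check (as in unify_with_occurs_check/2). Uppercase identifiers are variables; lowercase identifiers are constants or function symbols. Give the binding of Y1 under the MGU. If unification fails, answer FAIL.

Decompose branch/3: branch(b, L, R) = branch(b, N, b),  s(L) = s(R),  cons(b, Y1) = cons(b, cons(branch(7, L, 3), branch(R, N, b))).
Decompose branch/3: b = b,  L = N,  R = b.
Delete trivial equation b = b.
Bind L := N; substituting into the 2 remaining equations that mention L gives: s(N) = s(R),  cons(b, Y1) = cons(b, cons(branch(7, N, 3), branch(R, N, b))).
Bind R := b; substituting into the remaining equations gives: s(N) = s(b),  cons(b, Y1) = cons(b, cons(branch(7, N, 3), branch(b, N, b))).
Decompose s/1: N = b.
Bind N := b; substituting into the remaining equation gives: cons(b, Y1) = cons(b, cons(branch(7, b, 3), branch(b, b, b))). Substituting into the earlier binding gives L := b.
Decompose cons/2: b = b,  Y1 = cons(branch(7, b, 3), branch(b, b, b)).
Delete trivial equation b = b.
Bind Y1 := cons(branch(7, b, 3), branch(b, b, b)).
MGU = { L = b, R = b, N = b, Y1 = cons(branch(7, b, 3), branch(b, b, b)) }, so Y1 = cons(branch(7, b, 3), branch(b, b, b)).

cons(branch(7, b, 3), branch(b, b, b))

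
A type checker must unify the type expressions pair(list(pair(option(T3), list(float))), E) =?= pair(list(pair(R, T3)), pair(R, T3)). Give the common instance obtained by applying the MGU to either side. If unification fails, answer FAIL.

Decompose pair/2: list(pair(option(T3), list(float))) =?= list(pair(R, T3)),  E =?= pair(R, T3).
Decompose list/1: pair(option(T3), list(float)) =?= pair(R, T3).
Decompose pair/2: option(T3) =?= R,  list(float) =?= T3.
Bind R := option(T3); substituting into the one remaining equation that mentions R gives: E =?= pair(option(T3), T3).
Bind T3 := list(float); substituting into the remaining equation gives: E =?= pair(option(list(float)), list(float)). Substituting into the earlier binding gives R := option(list(float)).
Bind E := pair(option(list(float)), list(float)).
Applying the MGU to either side gives pair(list(pair(option(list(float)), list(float))), pair(option(list(float)), list(float))).

pair(list(pair(option(list(float)), list(float))), pair(option(list(float)), list(float)))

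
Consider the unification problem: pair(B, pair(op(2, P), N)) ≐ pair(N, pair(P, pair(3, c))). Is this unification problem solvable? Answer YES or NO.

Decompose pair/2: B ≐ N,  pair(op(2, P), N) ≐ pair(P, pair(3, c)).
Bind B := N; no other remaining equation mentions B.
Decompose pair/2: op(2, P) ≐ P,  N ≐ pair(3, c).
Occurs check fails: P occurs in op(2, P); the equation P ≐ op(2, P) has no finite solution.

NO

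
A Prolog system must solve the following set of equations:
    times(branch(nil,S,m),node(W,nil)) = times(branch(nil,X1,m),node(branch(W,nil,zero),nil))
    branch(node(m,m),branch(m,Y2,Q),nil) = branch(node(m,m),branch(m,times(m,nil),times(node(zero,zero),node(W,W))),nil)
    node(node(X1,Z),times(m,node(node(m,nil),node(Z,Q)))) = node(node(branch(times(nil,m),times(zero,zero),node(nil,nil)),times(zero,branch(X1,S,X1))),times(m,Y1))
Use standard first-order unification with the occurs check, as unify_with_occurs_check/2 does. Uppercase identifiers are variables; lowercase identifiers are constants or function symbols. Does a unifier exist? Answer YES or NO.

Decompose times/2: branch(nil,S,m) = branch(nil,X1,m),  node(W,nil) = node(branch(W,nil,zero),nil).
Decompose branch/3: nil = nil,  S = X1,  m = m.
Delete trivial equation nil = nil.
Bind S := X1; substituting into the one remaining equation that mentions S gives: node(node(X1,Z),times(m,node(node(m,nil),node(Z,Q)))) = node(node(branch(times(nil,m),times(zero,zero),node(nil,nil)),times(zero,branch(X1,X1,X1))),times(m,Y1)).
Delete trivial equation m = m.
Decompose node/2: W = branch(W,nil,zero),  nil = nil.
Occurs check fails: W occurs in branch(W,nil,zero); the equation W = branch(W,nil,zero) has no finite solution.

NO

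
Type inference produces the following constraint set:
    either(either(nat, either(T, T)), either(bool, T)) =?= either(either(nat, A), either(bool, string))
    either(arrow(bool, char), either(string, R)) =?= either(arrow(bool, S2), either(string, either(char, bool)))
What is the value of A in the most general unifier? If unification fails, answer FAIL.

Decompose either/2: either(nat, either(T, T)) =?= either(nat, A),  either(bool, T) =?= either(bool, string).
Decompose either/2: nat =?= nat,  either(T, T) =?= A.
Delete trivial equation nat =?= nat.
Bind A := either(T, T); no other remaining equation mentions A.
Decompose either/2: bool =?= bool,  T =?= string.
Delete trivial equation bool =?= bool.
Bind T := string; no other remaining equation mentions T. Substituting into the earlier binding gives A := either(string, string).
Decompose either/2: arrow(bool, char) =?= arrow(bool, S2),  either(string, R) =?= either(string, either(char, bool)).
Decompose arrow/2: bool =?= bool,  char =?= S2.
Delete trivial equation bool =?= bool.
Bind S2 := char; no other remaining equation mentions S2.
Decompose either/2: string =?= string,  R =?= either(char, bool).
Delete trivial equation string =?= string.
Bind R := either(char, bool).
MGU = { A ↦ either(string, string), T ↦ string, S2 ↦ char, R ↦ either(char, bool) }, so A ↦ either(string, string).

either(string, string)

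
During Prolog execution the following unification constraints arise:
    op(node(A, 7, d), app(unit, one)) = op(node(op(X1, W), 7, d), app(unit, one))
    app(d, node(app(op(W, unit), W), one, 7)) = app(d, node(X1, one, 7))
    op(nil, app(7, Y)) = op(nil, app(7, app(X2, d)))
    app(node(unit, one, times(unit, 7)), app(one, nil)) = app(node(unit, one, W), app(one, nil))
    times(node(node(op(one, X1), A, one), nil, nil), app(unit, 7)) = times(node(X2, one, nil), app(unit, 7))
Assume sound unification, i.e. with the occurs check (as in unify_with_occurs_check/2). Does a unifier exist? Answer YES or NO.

NO

Decompose op/2: node(A, 7, d) = node(op(X1, W), 7, d),  app(unit, one) = app(unit, one).
Decompose node/3: A = op(X1, W),  7 = 7,  d = d.
Bind A := op(X1, W); substituting into the one remaining equation that mentions A gives: times(node(node(op(one, X1), op(X1, W), one), nil, nil), app(unit, 7)) = times(node(X2, one, nil), app(unit, 7)).
Delete trivial equation 7 = 7.
Delete trivial equation d = d.
Delete trivial equation app(unit, one) = app(unit, one).
Decompose app/2: d = d,  node(app(op(W, unit), W), one, 7) = node(X1, one, 7).
Delete trivial equation d = d.
Decompose node/3: app(op(W, unit), W) = X1,  one = one,  7 = 7.
Bind X1 := app(op(W, unit), W); substituting into the one remaining equation that mentions X1 gives: times(node(node(op(one, app(op(W, unit), W)), op(app(op(W, unit), W), W), one), nil, nil), app(unit, 7)) = times(node(X2, one, nil), app(unit, 7)). Substituting into the earlier binding gives A := op(app(op(W, unit), W), W).
Delete trivial equation one = one.
Delete trivial equation 7 = 7.
Decompose op/2: nil = nil,  app(7, Y) = app(7, app(X2, d)).
Delete trivial equation nil = nil.
Decompose app/2: 7 = 7,  Y = app(X2, d).
Delete trivial equation 7 = 7.
Bind Y := app(X2, d); no other remaining equation mentions Y.
Decompose app/2: node(unit, one, times(unit, 7)) = node(unit, one, W),  app(one, nil) = app(one, nil).
Decompose node/3: unit = unit,  one = one,  times(unit, 7) = W.
Delete trivial equation unit = unit.
Delete trivial equation one = one.
Bind W := times(unit, 7); substituting into the one remaining equation that mentions W gives: times(node(node(op(one, app(op(times(unit, 7), unit), times(unit, 7))), op(app(op(times(unit, 7), unit), times(unit, 7)), times(unit, 7)), one), nil, nil), app(unit, 7)) = times(node(X2, one, nil), app(unit, 7)). Substituting into the earlier bindings gives A := op(app(op(times(unit, 7), unit), times(unit, 7)), times(unit, 7)), X1 := app(op(times(unit, 7), unit), times(unit, 7)).
Delete trivial equation app(one, nil) = app(one, nil).
Decompose times/2: node(node(op(one, app(op(times(unit, 7), unit), times(unit, 7))), op(app(op(times(unit, 7), unit), times(unit, 7)), times(unit, 7)), one), nil, nil) = node(X2, one, nil),  app(unit, 7) = app(unit, 7).
Decompose node/3: node(op(one, app(op(times(unit, 7), unit), times(unit, 7))), op(app(op(times(unit, 7), unit), times(unit, 7)), times(unit, 7)), one) = X2,  nil = one,  nil = nil.
Bind X2 := node(op(one, app(op(times(unit, 7), unit), times(unit, 7))), op(app(op(times(unit, 7), unit), times(unit, 7)), times(unit, 7)), one); no other remaining equation mentions X2. Substituting into the earlier binding gives Y := app(node(op(one, app(op(times(unit, 7), unit), times(unit, 7))), op(app(op(times(unit, 7), unit), times(unit, 7)), times(unit, 7)), one), d).
Clash: constants nil and one differ; no unifier exists.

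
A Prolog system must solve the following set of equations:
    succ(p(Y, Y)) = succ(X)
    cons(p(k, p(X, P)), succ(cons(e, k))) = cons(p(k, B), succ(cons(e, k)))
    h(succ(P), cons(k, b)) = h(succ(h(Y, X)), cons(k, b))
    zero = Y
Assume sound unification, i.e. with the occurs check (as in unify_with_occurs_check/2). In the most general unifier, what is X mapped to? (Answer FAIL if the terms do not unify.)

Decompose succ/1: p(Y, Y) = X.
Bind X := p(Y, Y); substituting into the 2 remaining equations that mention X gives: cons(p(k, p(p(Y, Y), P)), succ(cons(e, k))) = cons(p(k, B), succ(cons(e, k))),  h(succ(P), cons(k, b)) = h(succ(h(Y, p(Y, Y))), cons(k, b)).
Decompose cons/2: p(k, p(p(Y, Y), P)) = p(k, B),  succ(cons(e, k)) = succ(cons(e, k)).
Decompose p/2: k = k,  p(p(Y, Y), P) = B.
Delete trivial equation k = k.
Bind B := p(p(Y, Y), P); no other remaining equation mentions B.
Delete trivial equation succ(cons(e, k)) = succ(cons(e, k)).
Decompose h/2: succ(P) = succ(h(Y, p(Y, Y))),  cons(k, b) = cons(k, b).
Decompose succ/1: P = h(Y, p(Y, Y)).
Bind P := h(Y, p(Y, Y)); no other remaining equation mentions P. Substituting into the earlier binding gives B := p(p(Y, Y), h(Y, p(Y, Y))).
Delete trivial equation cons(k, b) = cons(k, b).
Bind Y := zero. Substituting into the earlier bindings gives X := p(zero, zero), B := p(p(zero, zero), h(zero, p(zero, zero))), P := h(zero, p(zero, zero)).
MGU = { X = p(zero, zero), B = p(p(zero, zero), h(zero, p(zero, zero))), P = h(zero, p(zero, zero)), Y = zero }, so X = p(zero, zero).

p(zero, zero)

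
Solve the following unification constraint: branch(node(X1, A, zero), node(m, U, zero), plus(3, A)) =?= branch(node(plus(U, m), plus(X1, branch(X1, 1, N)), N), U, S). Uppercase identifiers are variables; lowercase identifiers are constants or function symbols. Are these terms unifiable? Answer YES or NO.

Decompose branch/3: node(X1, A, zero) =?= node(plus(U, m), plus(X1, branch(X1, 1, N)), N),  node(m, U, zero) =?= U,  plus(3, A) =?= S.
Decompose node/3: X1 =?= plus(U, m),  A =?= plus(X1, branch(X1, 1, N)),  zero =?= N.
Bind X1 := plus(U, m); substituting into the one remaining equation that mentions X1 gives: A =?= plus(plus(U, m), branch(plus(U, m), 1, N)).
Bind A := plus(plus(U, m), branch(plus(U, m), 1, N)); substituting into the one remaining equation that mentions A gives: plus(3, plus(plus(U, m), branch(plus(U, m), 1, N))) =?= S.
Bind N := zero; substituting into the one remaining equation that mentions N gives: plus(3, plus(plus(U, m), branch(plus(U, m), 1, zero))) =?= S. Substituting into the earlier binding gives A := plus(plus(U, m), branch(plus(U, m), 1, zero)).
Occurs check fails: U occurs in node(m, U, zero); the equation U =?= node(m, U, zero) has no finite solution.

NO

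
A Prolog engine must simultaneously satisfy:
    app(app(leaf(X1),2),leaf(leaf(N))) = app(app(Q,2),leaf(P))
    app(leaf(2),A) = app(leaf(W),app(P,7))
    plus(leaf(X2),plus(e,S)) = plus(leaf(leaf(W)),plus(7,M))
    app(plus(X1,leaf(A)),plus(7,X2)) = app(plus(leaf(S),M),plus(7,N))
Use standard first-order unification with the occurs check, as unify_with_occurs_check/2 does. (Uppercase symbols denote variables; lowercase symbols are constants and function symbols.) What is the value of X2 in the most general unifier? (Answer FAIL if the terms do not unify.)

FAIL

Decompose app/2: app(leaf(X1),2) = app(Q,2),  leaf(leaf(N)) = leaf(P).
Decompose app/2: leaf(X1) = Q,  2 = 2.
Bind Q := leaf(X1); no other remaining equation mentions Q.
Delete trivial equation 2 = 2.
Decompose leaf/1: leaf(N) = P.
Bind P := leaf(N); substituting into the one remaining equation that mentions P gives: app(leaf(2),A) = app(leaf(W),app(leaf(N),7)).
Decompose app/2: leaf(2) = leaf(W),  A = app(leaf(N),7).
Decompose leaf/1: 2 = W.
Bind W := 2; substituting into the one remaining equation that mentions W gives: plus(leaf(X2),plus(e,S)) = plus(leaf(leaf(2)),plus(7,M)).
Bind A := app(leaf(N),7); substituting into the one remaining equation that mentions A gives: app(plus(X1,leaf(app(leaf(N),7))),plus(7,X2)) = app(plus(leaf(S),M),plus(7,N)).
Decompose plus/2: leaf(X2) = leaf(leaf(2)),  plus(e,S) = plus(7,M).
Decompose leaf/1: X2 = leaf(2).
Bind X2 := leaf(2); substituting into the one remaining equation that mentions X2 gives: app(plus(X1,leaf(app(leaf(N),7))),plus(7,leaf(2))) = app(plus(leaf(S),M),plus(7,N)).
Decompose plus/2: e = 7,  S = M.
Clash: constants e and 7 differ; no unifier exists.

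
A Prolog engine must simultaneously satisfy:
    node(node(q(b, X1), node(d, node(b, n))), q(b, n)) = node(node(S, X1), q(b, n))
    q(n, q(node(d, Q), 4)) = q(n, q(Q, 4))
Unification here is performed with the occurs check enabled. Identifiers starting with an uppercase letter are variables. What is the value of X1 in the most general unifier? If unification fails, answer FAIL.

Decompose node/2: node(q(b, X1), node(d, node(b, n))) = node(S, X1),  q(b, n) = q(b, n).
Decompose node/2: q(b, X1) = S,  node(d, node(b, n)) = X1.
Bind S := q(b, X1); no other remaining equation mentions S.
Bind X1 := node(d, node(b, n)); no other remaining equation mentions X1. Substituting into the earlier binding gives S := q(b, node(d, node(b, n))).
Delete trivial equation q(b, n) = q(b, n).
Decompose q/2: n = n,  q(node(d, Q), 4) = q(Q, 4).
Delete trivial equation n = n.
Decompose q/2: node(d, Q) = Q,  4 = 4.
Occurs check fails: Q occurs in node(d, Q); the equation Q = node(d, Q) has no finite solution.

FAIL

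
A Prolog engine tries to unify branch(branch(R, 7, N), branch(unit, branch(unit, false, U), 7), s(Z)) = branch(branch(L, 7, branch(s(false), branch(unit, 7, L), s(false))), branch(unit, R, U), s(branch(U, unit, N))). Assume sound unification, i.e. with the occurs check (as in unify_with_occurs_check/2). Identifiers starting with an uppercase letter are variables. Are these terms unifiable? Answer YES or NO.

Decompose branch/3: branch(R, 7, N) = branch(L, 7, branch(s(false), branch(unit, 7, L), s(false))),  branch(unit, branch(unit, false, U), 7) = branch(unit, R, U),  s(Z) = s(branch(U, unit, N)).
Decompose branch/3: R = L,  7 = 7,  N = branch(s(false), branch(unit, 7, L), s(false)).
Bind R := L; substituting into the one remaining equation that mentions R gives: branch(unit, branch(unit, false, U), 7) = branch(unit, L, U).
Delete trivial equation 7 = 7.
Bind N := branch(s(false), branch(unit, 7, L), s(false)); substituting into the one remaining equation that mentions N gives: s(Z) = s(branch(U, unit, branch(s(false), branch(unit, 7, L), s(false)))).
Decompose branch/3: unit = unit,  branch(unit, false, U) = L,  7 = U.
Delete trivial equation unit = unit.
Bind L := branch(unit, false, U); substituting into the one remaining equation that mentions L gives: s(Z) = s(branch(U, unit, branch(s(false), branch(unit, 7, branch(unit, false, U)), s(false)))). Substituting into the earlier bindings gives R := branch(unit, false, U), N := branch(s(false), branch(unit, 7, branch(unit, false, U)), s(false)).
Bind U := 7; substituting into the remaining equation gives: s(Z) = s(branch(7, unit, branch(s(false), branch(unit, 7, branch(unit, false, 7)), s(false)))). Substituting into the earlier bindings gives R := branch(unit, false, 7), N := branch(s(false), branch(unit, 7, branch(unit, false, 7)), s(false)), L := branch(unit, false, 7).
Decompose s/1: Z = branch(7, unit, branch(s(false), branch(unit, 7, branch(unit, false, 7)), s(false))).
Bind Z := branch(7, unit, branch(s(false), branch(unit, 7, branch(unit, false, 7)), s(false))).
No equations remain and no clash or occurs-check failure arose, so a unifier exists.

YES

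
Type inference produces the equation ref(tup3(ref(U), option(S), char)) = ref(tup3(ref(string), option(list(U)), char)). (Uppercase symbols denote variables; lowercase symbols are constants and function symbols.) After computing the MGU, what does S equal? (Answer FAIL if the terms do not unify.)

Decompose ref/1: tup3(ref(U), option(S), char) = tup3(ref(string), option(list(U)), char).
Decompose tup3/3: ref(U) = ref(string),  option(S) = option(list(U)),  char = char.
Decompose ref/1: U = string.
Bind U := string; substituting into the one remaining equation that mentions U gives: option(S) = option(list(string)).
Decompose option/1: S = list(string).
Bind S := list(string); no other remaining equation mentions S.
Delete trivial equation char = char.
MGU = { U ↦ string, S ↦ list(string) }, so S ↦ list(string).

list(string)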